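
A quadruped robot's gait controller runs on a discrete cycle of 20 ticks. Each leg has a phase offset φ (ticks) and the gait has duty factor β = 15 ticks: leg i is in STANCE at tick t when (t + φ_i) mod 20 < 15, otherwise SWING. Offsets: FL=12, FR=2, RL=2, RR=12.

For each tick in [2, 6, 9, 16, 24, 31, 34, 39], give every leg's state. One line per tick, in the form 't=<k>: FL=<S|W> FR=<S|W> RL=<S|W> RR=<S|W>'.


t=2: phase=(14,4,4,14) vs β=15 → FL=S FR=S RL=S RR=S
t=6: phase=(18,8,8,18) vs β=15 → FL=W FR=S RL=S RR=W
t=9: phase=(1,11,11,1) vs β=15 → FL=S FR=S RL=S RR=S
t=16: phase=(8,18,18,8) vs β=15 → FL=S FR=W RL=W RR=S
t=24: phase=(16,6,6,16) vs β=15 → FL=W FR=S RL=S RR=W
t=31: phase=(3,13,13,3) vs β=15 → FL=S FR=S RL=S RR=S
t=34: phase=(6,16,16,6) vs β=15 → FL=S FR=W RL=W RR=S
t=39: phase=(11,1,1,11) vs β=15 → FL=S FR=S RL=S RR=S

t=2: FL=S FR=S RL=S RR=S
t=6: FL=W FR=S RL=S RR=W
t=9: FL=S FR=S RL=S RR=S
t=16: FL=S FR=W RL=W RR=S
t=24: FL=W FR=S RL=S RR=W
t=31: FL=S FR=S RL=S RR=S
t=34: FL=S FR=W RL=W RR=S
t=39: FL=S FR=S RL=S RR=S


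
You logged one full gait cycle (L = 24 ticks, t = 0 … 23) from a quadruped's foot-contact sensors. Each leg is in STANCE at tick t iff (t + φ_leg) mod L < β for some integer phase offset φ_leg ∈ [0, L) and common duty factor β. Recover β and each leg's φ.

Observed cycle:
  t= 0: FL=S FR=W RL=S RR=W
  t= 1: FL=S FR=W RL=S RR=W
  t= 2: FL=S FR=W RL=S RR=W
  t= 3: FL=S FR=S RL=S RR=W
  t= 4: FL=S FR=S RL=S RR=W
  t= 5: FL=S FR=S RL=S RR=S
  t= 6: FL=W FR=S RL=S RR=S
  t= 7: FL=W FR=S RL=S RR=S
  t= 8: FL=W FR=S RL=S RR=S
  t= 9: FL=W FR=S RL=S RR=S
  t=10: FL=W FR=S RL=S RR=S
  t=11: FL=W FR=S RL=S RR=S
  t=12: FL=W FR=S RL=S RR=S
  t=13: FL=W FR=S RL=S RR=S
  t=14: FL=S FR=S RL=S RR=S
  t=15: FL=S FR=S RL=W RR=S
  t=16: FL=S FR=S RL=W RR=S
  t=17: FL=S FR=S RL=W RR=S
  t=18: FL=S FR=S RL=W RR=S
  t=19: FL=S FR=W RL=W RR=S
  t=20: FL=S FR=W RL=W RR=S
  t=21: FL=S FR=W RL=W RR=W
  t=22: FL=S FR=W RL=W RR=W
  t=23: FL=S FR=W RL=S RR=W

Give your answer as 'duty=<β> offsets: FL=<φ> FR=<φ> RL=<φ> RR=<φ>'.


duty β = stance ticks per leg = 16
FL: stance ticks = 16; W→S at t=14 → φ=10
FR: stance ticks = 16; W→S at t=3 → φ=21
RL: stance ticks = 16; W→S at t=23 → φ=1
RR: stance ticks = 16; W→S at t=5 → φ=19

duty=16 offsets: FL=10 FR=21 RL=1 RR=19


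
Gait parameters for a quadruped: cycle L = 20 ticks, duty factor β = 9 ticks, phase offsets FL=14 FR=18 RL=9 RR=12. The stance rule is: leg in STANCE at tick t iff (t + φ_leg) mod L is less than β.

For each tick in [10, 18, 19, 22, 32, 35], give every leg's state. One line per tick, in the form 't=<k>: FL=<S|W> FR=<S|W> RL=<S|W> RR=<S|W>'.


t=10: phase=(4,8,19,2) vs β=9 → FL=S FR=S RL=W RR=S
t=18: phase=(12,16,7,10) vs β=9 → FL=W FR=W RL=S RR=W
t=19: phase=(13,17,8,11) vs β=9 → FL=W FR=W RL=S RR=W
t=22: phase=(16,0,11,14) vs β=9 → FL=W FR=S RL=W RR=W
t=32: phase=(6,10,1,4) vs β=9 → FL=S FR=W RL=S RR=S
t=35: phase=(9,13,4,7) vs β=9 → FL=W FR=W RL=S RR=S

t=10: FL=S FR=S RL=W RR=S
t=18: FL=W FR=W RL=S RR=W
t=19: FL=W FR=W RL=S RR=W
t=22: FL=W FR=S RL=W RR=W
t=32: FL=S FR=W RL=S RR=S
t=35: FL=W FR=W RL=S RR=S


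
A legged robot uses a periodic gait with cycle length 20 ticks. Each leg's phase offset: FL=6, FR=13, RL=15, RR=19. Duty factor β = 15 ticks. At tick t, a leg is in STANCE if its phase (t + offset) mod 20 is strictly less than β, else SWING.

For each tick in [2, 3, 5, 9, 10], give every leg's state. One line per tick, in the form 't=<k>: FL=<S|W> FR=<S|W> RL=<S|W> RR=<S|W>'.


t=2: phase=(8,15,17,1) vs β=15 → FL=S FR=W RL=W RR=S
t=3: phase=(9,16,18,2) vs β=15 → FL=S FR=W RL=W RR=S
t=5: phase=(11,18,0,4) vs β=15 → FL=S FR=W RL=S RR=S
t=9: phase=(15,2,4,8) vs β=15 → FL=W FR=S RL=S RR=S
t=10: phase=(16,3,5,9) vs β=15 → FL=W FR=S RL=S RR=S

t=2: FL=S FR=W RL=W RR=S
t=3: FL=S FR=W RL=W RR=S
t=5: FL=S FR=W RL=S RR=S
t=9: FL=W FR=S RL=S RR=S
t=10: FL=W FR=S RL=S RR=S


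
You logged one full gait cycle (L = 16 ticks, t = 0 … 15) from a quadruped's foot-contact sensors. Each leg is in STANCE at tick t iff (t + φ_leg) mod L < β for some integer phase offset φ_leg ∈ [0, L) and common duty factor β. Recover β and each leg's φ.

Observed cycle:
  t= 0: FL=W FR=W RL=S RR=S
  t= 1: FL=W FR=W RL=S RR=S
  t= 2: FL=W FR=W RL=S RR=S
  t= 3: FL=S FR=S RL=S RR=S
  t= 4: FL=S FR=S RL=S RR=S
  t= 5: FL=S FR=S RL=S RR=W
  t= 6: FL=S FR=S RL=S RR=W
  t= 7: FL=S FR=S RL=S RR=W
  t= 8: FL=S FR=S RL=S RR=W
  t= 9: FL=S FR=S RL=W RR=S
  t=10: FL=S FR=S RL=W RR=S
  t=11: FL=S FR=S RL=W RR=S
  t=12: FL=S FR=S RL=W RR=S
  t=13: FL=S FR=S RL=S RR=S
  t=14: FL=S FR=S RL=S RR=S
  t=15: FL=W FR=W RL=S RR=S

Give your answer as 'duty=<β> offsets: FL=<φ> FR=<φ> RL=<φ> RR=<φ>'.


duty=12 offsets: FL=13 FR=13 RL=3 RR=7

duty β = stance ticks per leg = 12
FL: stance ticks = 12; W→S at t=3 → φ=13
FR: stance ticks = 12; W→S at t=3 → φ=13
RL: stance ticks = 12; W→S at t=13 → φ=3
RR: stance ticks = 12; W→S at t=9 → φ=7


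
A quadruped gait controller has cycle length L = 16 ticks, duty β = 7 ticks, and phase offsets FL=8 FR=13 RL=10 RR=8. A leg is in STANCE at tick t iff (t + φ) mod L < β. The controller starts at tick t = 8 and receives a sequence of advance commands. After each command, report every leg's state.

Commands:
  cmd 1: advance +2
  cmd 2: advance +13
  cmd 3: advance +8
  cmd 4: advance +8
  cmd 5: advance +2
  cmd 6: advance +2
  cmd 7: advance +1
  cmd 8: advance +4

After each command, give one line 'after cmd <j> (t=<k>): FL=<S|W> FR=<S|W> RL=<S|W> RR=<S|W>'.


start t=8: FL=S FR=S RL=S RR=S
cmd 1: advance +2 → t=10, phase=(2,7,4,2) → FL=S FR=W RL=S RR=S
cmd 2: advance +13 → t=23, phase=(15,4,1,15) → FL=W FR=S RL=S RR=W
cmd 3: advance +8 → t=31, phase=(7,12,9,7) → FL=W FR=W RL=W RR=W
cmd 4: advance +8 → t=39, phase=(15,4,1,15) → FL=W FR=S RL=S RR=W
cmd 5: advance +2 → t=41, phase=(1,6,3,1) → FL=S FR=S RL=S RR=S
cmd 6: advance +2 → t=43, phase=(3,8,5,3) → FL=S FR=W RL=S RR=S
cmd 7: advance +1 → t=44, phase=(4,9,6,4) → FL=S FR=W RL=S RR=S
cmd 8: advance +4 → t=48, phase=(8,13,10,8) → FL=W FR=W RL=W RR=W

after cmd 1 (t=10): FL=S FR=W RL=S RR=S
after cmd 2 (t=23): FL=W FR=S RL=S RR=W
after cmd 3 (t=31): FL=W FR=W RL=W RR=W
after cmd 4 (t=39): FL=W FR=S RL=S RR=W
after cmd 5 (t=41): FL=S FR=S RL=S RR=S
after cmd 6 (t=43): FL=S FR=W RL=S RR=S
after cmd 7 (t=44): FL=S FR=W RL=S RR=S
after cmd 8 (t=48): FL=W FR=W RL=W RR=W


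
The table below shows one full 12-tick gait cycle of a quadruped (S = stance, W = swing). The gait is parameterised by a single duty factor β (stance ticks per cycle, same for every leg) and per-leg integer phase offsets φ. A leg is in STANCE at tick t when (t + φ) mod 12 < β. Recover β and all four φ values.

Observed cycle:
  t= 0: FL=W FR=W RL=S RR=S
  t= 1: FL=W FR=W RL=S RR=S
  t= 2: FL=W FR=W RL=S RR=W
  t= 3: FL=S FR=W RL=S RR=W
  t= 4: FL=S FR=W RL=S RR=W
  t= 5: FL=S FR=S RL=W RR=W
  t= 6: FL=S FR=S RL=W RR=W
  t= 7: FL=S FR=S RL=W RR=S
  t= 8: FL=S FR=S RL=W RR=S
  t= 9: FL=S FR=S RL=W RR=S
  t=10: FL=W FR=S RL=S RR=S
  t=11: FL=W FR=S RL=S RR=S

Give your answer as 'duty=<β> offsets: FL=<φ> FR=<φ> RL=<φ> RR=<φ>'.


duty=7 offsets: FL=9 FR=7 RL=2 RR=5

duty β = stance ticks per leg = 7
FL: stance ticks = 7; W→S at t=3 → φ=9
FR: stance ticks = 7; W→S at t=5 → φ=7
RL: stance ticks = 7; W→S at t=10 → φ=2
RR: stance ticks = 7; W→S at t=7 → φ=5


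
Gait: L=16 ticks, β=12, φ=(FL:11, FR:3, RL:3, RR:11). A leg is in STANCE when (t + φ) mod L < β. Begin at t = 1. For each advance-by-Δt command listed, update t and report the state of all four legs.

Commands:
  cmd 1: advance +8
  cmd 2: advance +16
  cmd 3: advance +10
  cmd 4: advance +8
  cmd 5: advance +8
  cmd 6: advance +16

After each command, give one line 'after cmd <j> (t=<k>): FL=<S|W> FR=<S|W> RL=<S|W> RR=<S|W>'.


after cmd 1 (t=9): FL=S FR=W RL=W RR=S
after cmd 2 (t=25): FL=S FR=W RL=W RR=S
after cmd 3 (t=35): FL=W FR=S RL=S RR=W
after cmd 4 (t=43): FL=S FR=W RL=W RR=S
after cmd 5 (t=51): FL=W FR=S RL=S RR=W
after cmd 6 (t=67): FL=W FR=S RL=S RR=W

start t=1: FL=W FR=S RL=S RR=W
cmd 1: advance +8 → t=9, phase=(4,12,12,4) → FL=S FR=W RL=W RR=S
cmd 2: advance +16 → t=25, phase=(4,12,12,4) → FL=S FR=W RL=W RR=S
cmd 3: advance +10 → t=35, phase=(14,6,6,14) → FL=W FR=S RL=S RR=W
cmd 4: advance +8 → t=43, phase=(6,14,14,6) → FL=S FR=W RL=W RR=S
cmd 5: advance +8 → t=51, phase=(14,6,6,14) → FL=W FR=S RL=S RR=W
cmd 6: advance +16 → t=67, phase=(14,6,6,14) → FL=W FR=S RL=S RR=W


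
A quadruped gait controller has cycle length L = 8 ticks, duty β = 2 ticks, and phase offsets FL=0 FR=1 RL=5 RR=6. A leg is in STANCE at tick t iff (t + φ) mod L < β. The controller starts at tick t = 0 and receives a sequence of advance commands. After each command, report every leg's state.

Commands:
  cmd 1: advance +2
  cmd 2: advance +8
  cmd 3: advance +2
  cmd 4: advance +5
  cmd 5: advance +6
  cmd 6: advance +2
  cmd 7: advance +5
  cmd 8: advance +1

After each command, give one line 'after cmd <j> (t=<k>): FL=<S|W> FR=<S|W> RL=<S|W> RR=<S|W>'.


after cmd 1 (t=2): FL=W FR=W RL=W RR=S
after cmd 2 (t=10): FL=W FR=W RL=W RR=S
after cmd 3 (t=12): FL=W FR=W RL=S RR=W
after cmd 4 (t=17): FL=S FR=W RL=W RR=W
after cmd 5 (t=23): FL=W FR=S RL=W RR=W
after cmd 6 (t=25): FL=S FR=W RL=W RR=W
after cmd 7 (t=30): FL=W FR=W RL=W RR=W
after cmd 8 (t=31): FL=W FR=S RL=W RR=W

start t=0: FL=S FR=S RL=W RR=W
cmd 1: advance +2 → t=2, phase=(2,3,7,0) → FL=W FR=W RL=W RR=S
cmd 2: advance +8 → t=10, phase=(2,3,7,0) → FL=W FR=W RL=W RR=S
cmd 3: advance +2 → t=12, phase=(4,5,1,2) → FL=W FR=W RL=S RR=W
cmd 4: advance +5 → t=17, phase=(1,2,6,7) → FL=S FR=W RL=W RR=W
cmd 5: advance +6 → t=23, phase=(7,0,4,5) → FL=W FR=S RL=W RR=W
cmd 6: advance +2 → t=25, phase=(1,2,6,7) → FL=S FR=W RL=W RR=W
cmd 7: advance +5 → t=30, phase=(6,7,3,4) → FL=W FR=W RL=W RR=W
cmd 8: advance +1 → t=31, phase=(7,0,4,5) → FL=W FR=S RL=W RR=W


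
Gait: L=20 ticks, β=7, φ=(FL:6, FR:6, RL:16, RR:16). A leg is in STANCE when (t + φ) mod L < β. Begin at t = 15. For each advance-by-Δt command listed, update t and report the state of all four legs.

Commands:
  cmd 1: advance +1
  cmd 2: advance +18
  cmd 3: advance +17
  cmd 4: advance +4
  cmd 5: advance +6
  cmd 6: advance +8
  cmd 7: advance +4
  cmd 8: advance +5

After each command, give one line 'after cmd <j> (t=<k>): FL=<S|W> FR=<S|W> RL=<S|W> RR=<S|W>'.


start t=15: FL=S FR=S RL=W RR=W
cmd 1: advance +1 → t=16, phase=(2,2,12,12) → FL=S FR=S RL=W RR=W
cmd 2: advance +18 → t=34, phase=(0,0,10,10) → FL=S FR=S RL=W RR=W
cmd 3: advance +17 → t=51, phase=(17,17,7,7) → FL=W FR=W RL=W RR=W
cmd 4: advance +4 → t=55, phase=(1,1,11,11) → FL=S FR=S RL=W RR=W
cmd 5: advance +6 → t=61, phase=(7,7,17,17) → FL=W FR=W RL=W RR=W
cmd 6: advance +8 → t=69, phase=(15,15,5,5) → FL=W FR=W RL=S RR=S
cmd 7: advance +4 → t=73, phase=(19,19,9,9) → FL=W FR=W RL=W RR=W
cmd 8: advance +5 → t=78, phase=(4,4,14,14) → FL=S FR=S RL=W RR=W

after cmd 1 (t=16): FL=S FR=S RL=W RR=W
after cmd 2 (t=34): FL=S FR=S RL=W RR=W
after cmd 3 (t=51): FL=W FR=W RL=W RR=W
after cmd 4 (t=55): FL=S FR=S RL=W RR=W
after cmd 5 (t=61): FL=W FR=W RL=W RR=W
after cmd 6 (t=69): FL=W FR=W RL=S RR=S
after cmd 7 (t=73): FL=W FR=W RL=W RR=W
after cmd 8 (t=78): FL=S FR=S RL=W RR=W


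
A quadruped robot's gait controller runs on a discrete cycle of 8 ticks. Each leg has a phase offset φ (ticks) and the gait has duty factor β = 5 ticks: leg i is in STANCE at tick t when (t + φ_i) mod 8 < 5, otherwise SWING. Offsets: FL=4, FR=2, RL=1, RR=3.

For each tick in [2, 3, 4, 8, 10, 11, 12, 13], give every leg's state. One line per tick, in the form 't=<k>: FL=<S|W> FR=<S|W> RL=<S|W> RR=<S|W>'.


t=2: FL=W FR=S RL=S RR=W
t=3: FL=W FR=W RL=S RR=W
t=4: FL=S FR=W RL=W RR=W
t=8: FL=S FR=S RL=S RR=S
t=10: FL=W FR=S RL=S RR=W
t=11: FL=W FR=W RL=S RR=W
t=12: FL=S FR=W RL=W RR=W
t=13: FL=S FR=W RL=W RR=S

t=2: phase=(6,4,3,5) vs β=5 → FL=W FR=S RL=S RR=W
t=3: phase=(7,5,4,6) vs β=5 → FL=W FR=W RL=S RR=W
t=4: phase=(0,6,5,7) vs β=5 → FL=S FR=W RL=W RR=W
t=8: phase=(4,2,1,3) vs β=5 → FL=S FR=S RL=S RR=S
t=10: phase=(6,4,3,5) vs β=5 → FL=W FR=S RL=S RR=W
t=11: phase=(7,5,4,6) vs β=5 → FL=W FR=W RL=S RR=W
t=12: phase=(0,6,5,7) vs β=5 → FL=S FR=W RL=W RR=W
t=13: phase=(1,7,6,0) vs β=5 → FL=S FR=W RL=W RR=S


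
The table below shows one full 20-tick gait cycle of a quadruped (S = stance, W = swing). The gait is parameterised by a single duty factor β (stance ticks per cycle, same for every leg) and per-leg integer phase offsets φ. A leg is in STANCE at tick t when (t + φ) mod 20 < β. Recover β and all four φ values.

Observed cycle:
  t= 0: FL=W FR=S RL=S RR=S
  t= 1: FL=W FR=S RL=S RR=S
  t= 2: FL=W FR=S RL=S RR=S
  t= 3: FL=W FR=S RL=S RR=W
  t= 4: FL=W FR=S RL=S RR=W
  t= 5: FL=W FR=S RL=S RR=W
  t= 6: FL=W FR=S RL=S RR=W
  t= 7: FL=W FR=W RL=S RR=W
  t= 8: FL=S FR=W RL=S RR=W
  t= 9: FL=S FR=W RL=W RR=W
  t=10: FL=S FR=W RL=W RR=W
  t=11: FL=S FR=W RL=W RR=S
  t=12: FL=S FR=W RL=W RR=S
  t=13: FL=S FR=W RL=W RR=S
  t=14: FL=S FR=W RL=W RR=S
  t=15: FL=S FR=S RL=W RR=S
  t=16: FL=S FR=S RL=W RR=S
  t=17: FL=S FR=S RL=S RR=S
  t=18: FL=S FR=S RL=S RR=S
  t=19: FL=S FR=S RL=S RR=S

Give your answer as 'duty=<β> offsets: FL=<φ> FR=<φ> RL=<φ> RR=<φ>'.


duty β = stance ticks per leg = 12
FL: stance ticks = 12; W→S at t=8 → φ=12
FR: stance ticks = 12; W→S at t=15 → φ=5
RL: stance ticks = 12; W→S at t=17 → φ=3
RR: stance ticks = 12; W→S at t=11 → φ=9

duty=12 offsets: FL=12 FR=5 RL=3 RR=9


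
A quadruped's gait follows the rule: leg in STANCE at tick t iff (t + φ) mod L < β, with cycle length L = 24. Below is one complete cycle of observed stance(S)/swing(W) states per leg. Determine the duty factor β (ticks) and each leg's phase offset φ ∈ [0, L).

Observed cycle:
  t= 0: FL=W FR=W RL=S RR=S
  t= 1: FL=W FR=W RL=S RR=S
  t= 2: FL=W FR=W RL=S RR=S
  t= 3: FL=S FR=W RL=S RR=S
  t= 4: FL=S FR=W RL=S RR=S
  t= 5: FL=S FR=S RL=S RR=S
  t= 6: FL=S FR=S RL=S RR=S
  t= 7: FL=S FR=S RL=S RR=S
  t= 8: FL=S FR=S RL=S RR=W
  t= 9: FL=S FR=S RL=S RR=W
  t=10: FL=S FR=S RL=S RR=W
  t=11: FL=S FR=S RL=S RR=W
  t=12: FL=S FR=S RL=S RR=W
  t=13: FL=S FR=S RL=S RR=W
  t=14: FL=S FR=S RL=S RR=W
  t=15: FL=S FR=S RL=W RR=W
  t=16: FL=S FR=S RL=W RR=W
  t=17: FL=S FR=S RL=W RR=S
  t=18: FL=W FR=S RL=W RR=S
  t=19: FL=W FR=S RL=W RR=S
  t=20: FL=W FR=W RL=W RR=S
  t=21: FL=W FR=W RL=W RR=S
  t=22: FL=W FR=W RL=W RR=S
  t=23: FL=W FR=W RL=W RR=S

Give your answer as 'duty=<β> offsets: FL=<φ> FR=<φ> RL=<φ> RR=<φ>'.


duty β = stance ticks per leg = 15
FL: stance ticks = 15; W→S at t=3 → φ=21
FR: stance ticks = 15; W→S at t=5 → φ=19
RL: stance ticks = 15; W→S at t=0 → φ=0
RR: stance ticks = 15; W→S at t=17 → φ=7

duty=15 offsets: FL=21 FR=19 RL=0 RR=7


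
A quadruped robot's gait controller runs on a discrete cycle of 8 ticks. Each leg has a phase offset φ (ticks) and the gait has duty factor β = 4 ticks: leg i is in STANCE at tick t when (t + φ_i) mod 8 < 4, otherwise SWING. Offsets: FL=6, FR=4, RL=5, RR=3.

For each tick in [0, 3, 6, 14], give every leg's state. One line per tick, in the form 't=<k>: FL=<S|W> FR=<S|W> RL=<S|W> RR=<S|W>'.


t=0: FL=W FR=W RL=W RR=S
t=3: FL=S FR=W RL=S RR=W
t=6: FL=W FR=S RL=S RR=S
t=14: FL=W FR=S RL=S RR=S

t=0: phase=(6,4,5,3) vs β=4 → FL=W FR=W RL=W RR=S
t=3: phase=(1,7,0,6) vs β=4 → FL=S FR=W RL=S RR=W
t=6: phase=(4,2,3,1) vs β=4 → FL=W FR=S RL=S RR=S
t=14: phase=(4,2,3,1) vs β=4 → FL=W FR=S RL=S RR=S


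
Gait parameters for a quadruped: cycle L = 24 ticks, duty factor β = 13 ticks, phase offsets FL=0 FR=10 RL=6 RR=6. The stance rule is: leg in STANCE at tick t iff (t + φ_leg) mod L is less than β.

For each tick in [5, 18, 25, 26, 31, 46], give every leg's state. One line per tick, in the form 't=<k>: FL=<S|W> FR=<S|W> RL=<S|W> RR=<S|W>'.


t=5: FL=S FR=W RL=S RR=S
t=18: FL=W FR=S RL=S RR=S
t=25: FL=S FR=S RL=S RR=S
t=26: FL=S FR=S RL=S RR=S
t=31: FL=S FR=W RL=W RR=W
t=46: FL=W FR=S RL=S RR=S

t=5: phase=(5,15,11,11) vs β=13 → FL=S FR=W RL=S RR=S
t=18: phase=(18,4,0,0) vs β=13 → FL=W FR=S RL=S RR=S
t=25: phase=(1,11,7,7) vs β=13 → FL=S FR=S RL=S RR=S
t=26: phase=(2,12,8,8) vs β=13 → FL=S FR=S RL=S RR=S
t=31: phase=(7,17,13,13) vs β=13 → FL=S FR=W RL=W RR=W
t=46: phase=(22,8,4,4) vs β=13 → FL=W FR=S RL=S RR=S


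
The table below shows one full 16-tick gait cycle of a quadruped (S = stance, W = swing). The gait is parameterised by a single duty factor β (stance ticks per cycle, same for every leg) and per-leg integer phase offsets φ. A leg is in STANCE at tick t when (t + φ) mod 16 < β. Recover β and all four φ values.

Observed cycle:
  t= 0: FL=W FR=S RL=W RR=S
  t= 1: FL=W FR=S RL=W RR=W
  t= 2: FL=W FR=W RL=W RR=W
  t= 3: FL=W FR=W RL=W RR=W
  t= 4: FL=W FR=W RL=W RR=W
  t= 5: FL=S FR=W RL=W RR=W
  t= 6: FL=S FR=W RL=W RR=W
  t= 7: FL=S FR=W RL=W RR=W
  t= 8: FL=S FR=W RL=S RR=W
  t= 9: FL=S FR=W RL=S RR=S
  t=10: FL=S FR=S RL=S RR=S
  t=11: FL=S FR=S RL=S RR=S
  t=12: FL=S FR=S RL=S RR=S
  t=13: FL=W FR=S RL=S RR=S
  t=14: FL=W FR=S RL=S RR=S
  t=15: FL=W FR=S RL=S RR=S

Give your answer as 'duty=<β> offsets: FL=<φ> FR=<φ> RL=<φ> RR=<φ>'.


duty β = stance ticks per leg = 8
FL: stance ticks = 8; W→S at t=5 → φ=11
FR: stance ticks = 8; W→S at t=10 → φ=6
RL: stance ticks = 8; W→S at t=8 → φ=8
RR: stance ticks = 8; W→S at t=9 → φ=7

duty=8 offsets: FL=11 FR=6 RL=8 RR=7


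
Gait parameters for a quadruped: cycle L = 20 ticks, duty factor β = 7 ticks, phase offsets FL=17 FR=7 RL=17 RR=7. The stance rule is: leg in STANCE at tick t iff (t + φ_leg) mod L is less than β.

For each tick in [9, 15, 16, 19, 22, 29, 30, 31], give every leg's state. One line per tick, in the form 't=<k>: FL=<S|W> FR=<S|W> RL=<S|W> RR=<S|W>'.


t=9: FL=S FR=W RL=S RR=W
t=15: FL=W FR=S RL=W RR=S
t=16: FL=W FR=S RL=W RR=S
t=19: FL=W FR=S RL=W RR=S
t=22: FL=W FR=W RL=W RR=W
t=29: FL=S FR=W RL=S RR=W
t=30: FL=W FR=W RL=W RR=W
t=31: FL=W FR=W RL=W RR=W

t=9: phase=(6,16,6,16) vs β=7 → FL=S FR=W RL=S RR=W
t=15: phase=(12,2,12,2) vs β=7 → FL=W FR=S RL=W RR=S
t=16: phase=(13,3,13,3) vs β=7 → FL=W FR=S RL=W RR=S
t=19: phase=(16,6,16,6) vs β=7 → FL=W FR=S RL=W RR=S
t=22: phase=(19,9,19,9) vs β=7 → FL=W FR=W RL=W RR=W
t=29: phase=(6,16,6,16) vs β=7 → FL=S FR=W RL=S RR=W
t=30: phase=(7,17,7,17) vs β=7 → FL=W FR=W RL=W RR=W
t=31: phase=(8,18,8,18) vs β=7 → FL=W FR=W RL=W RR=W


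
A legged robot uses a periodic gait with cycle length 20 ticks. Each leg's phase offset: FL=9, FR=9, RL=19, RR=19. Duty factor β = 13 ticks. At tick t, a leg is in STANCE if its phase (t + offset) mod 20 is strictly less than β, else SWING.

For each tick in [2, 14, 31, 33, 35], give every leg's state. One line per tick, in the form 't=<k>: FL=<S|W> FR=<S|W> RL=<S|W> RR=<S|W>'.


t=2: FL=S FR=S RL=S RR=S
t=14: FL=S FR=S RL=W RR=W
t=31: FL=S FR=S RL=S RR=S
t=33: FL=S FR=S RL=S RR=S
t=35: FL=S FR=S RL=W RR=W

t=2: phase=(11,11,1,1) vs β=13 → FL=S FR=S RL=S RR=S
t=14: phase=(3,3,13,13) vs β=13 → FL=S FR=S RL=W RR=W
t=31: phase=(0,0,10,10) vs β=13 → FL=S FR=S RL=S RR=S
t=33: phase=(2,2,12,12) vs β=13 → FL=S FR=S RL=S RR=S
t=35: phase=(4,4,14,14) vs β=13 → FL=S FR=S RL=W RR=W


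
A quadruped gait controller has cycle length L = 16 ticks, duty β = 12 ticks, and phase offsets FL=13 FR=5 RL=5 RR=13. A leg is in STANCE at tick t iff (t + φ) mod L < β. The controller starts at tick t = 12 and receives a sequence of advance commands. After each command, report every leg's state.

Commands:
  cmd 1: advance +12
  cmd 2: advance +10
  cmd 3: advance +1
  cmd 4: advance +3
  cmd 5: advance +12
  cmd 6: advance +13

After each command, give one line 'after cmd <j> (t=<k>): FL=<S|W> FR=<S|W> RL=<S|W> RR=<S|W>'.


start t=12: FL=S FR=S RL=S RR=S
cmd 1: advance +12 → t=24, phase=(5,13,13,5) → FL=S FR=W RL=W RR=S
cmd 2: advance +10 → t=34, phase=(15,7,7,15) → FL=W FR=S RL=S RR=W
cmd 3: advance +1 → t=35, phase=(0,8,8,0) → FL=S FR=S RL=S RR=S
cmd 4: advance +3 → t=38, phase=(3,11,11,3) → FL=S FR=S RL=S RR=S
cmd 5: advance +12 → t=50, phase=(15,7,7,15) → FL=W FR=S RL=S RR=W
cmd 6: advance +13 → t=63, phase=(12,4,4,12) → FL=W FR=S RL=S RR=W

after cmd 1 (t=24): FL=S FR=W RL=W RR=S
after cmd 2 (t=34): FL=W FR=S RL=S RR=W
after cmd 3 (t=35): FL=S FR=S RL=S RR=S
after cmd 4 (t=38): FL=S FR=S RL=S RR=S
after cmd 5 (t=50): FL=W FR=S RL=S RR=W
after cmd 6 (t=63): FL=W FR=S RL=S RR=W


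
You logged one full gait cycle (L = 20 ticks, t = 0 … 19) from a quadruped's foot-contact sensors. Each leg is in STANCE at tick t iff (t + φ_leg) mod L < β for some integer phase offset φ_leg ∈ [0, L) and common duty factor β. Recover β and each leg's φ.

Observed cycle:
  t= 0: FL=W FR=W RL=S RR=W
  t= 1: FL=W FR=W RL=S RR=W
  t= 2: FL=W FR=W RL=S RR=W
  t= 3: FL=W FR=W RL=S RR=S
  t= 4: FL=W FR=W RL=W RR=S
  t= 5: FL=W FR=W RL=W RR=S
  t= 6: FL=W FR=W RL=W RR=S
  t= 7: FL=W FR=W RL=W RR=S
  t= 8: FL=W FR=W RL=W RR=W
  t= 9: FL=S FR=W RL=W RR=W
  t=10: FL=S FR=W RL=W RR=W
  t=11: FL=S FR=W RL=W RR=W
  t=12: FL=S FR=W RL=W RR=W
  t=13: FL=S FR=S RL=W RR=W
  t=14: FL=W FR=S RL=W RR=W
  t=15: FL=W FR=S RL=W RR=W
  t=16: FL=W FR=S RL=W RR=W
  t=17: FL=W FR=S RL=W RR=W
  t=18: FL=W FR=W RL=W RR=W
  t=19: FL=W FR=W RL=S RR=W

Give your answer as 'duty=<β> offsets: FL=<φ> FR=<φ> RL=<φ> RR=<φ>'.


duty β = stance ticks per leg = 5
FL: stance ticks = 5; W→S at t=9 → φ=11
FR: stance ticks = 5; W→S at t=13 → φ=7
RL: stance ticks = 5; W→S at t=19 → φ=1
RR: stance ticks = 5; W→S at t=3 → φ=17

duty=5 offsets: FL=11 FR=7 RL=1 RR=17


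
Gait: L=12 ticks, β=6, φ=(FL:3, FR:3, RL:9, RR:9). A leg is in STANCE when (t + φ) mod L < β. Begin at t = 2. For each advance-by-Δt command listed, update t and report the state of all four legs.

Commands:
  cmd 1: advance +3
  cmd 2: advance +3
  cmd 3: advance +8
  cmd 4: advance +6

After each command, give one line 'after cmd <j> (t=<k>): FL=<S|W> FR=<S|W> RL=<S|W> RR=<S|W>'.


after cmd 1 (t=5): FL=W FR=W RL=S RR=S
after cmd 2 (t=8): FL=W FR=W RL=S RR=S
after cmd 3 (t=16): FL=W FR=W RL=S RR=S
after cmd 4 (t=22): FL=S FR=S RL=W RR=W

start t=2: FL=S FR=S RL=W RR=W
cmd 1: advance +3 → t=5, phase=(8,8,2,2) → FL=W FR=W RL=S RR=S
cmd 2: advance +3 → t=8, phase=(11,11,5,5) → FL=W FR=W RL=S RR=S
cmd 3: advance +8 → t=16, phase=(7,7,1,1) → FL=W FR=W RL=S RR=S
cmd 4: advance +6 → t=22, phase=(1,1,7,7) → FL=S FR=S RL=W RR=W


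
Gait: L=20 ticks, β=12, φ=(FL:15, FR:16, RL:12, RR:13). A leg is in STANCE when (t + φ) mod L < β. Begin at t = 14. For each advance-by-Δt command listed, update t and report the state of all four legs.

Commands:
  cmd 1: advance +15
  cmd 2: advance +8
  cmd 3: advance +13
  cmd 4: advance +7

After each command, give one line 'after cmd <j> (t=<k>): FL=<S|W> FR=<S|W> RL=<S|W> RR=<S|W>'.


after cmd 1 (t=29): FL=S FR=S RL=S RR=S
after cmd 2 (t=37): FL=W FR=W RL=S RR=S
after cmd 3 (t=50): FL=S FR=S RL=S RR=S
after cmd 4 (t=57): FL=W FR=W RL=S RR=S

start t=14: FL=S FR=S RL=S RR=S
cmd 1: advance +15 → t=29, phase=(4,5,1,2) → FL=S FR=S RL=S RR=S
cmd 2: advance +8 → t=37, phase=(12,13,9,10) → FL=W FR=W RL=S RR=S
cmd 3: advance +13 → t=50, phase=(5,6,2,3) → FL=S FR=S RL=S RR=S
cmd 4: advance +7 → t=57, phase=(12,13,9,10) → FL=W FR=W RL=S RR=S


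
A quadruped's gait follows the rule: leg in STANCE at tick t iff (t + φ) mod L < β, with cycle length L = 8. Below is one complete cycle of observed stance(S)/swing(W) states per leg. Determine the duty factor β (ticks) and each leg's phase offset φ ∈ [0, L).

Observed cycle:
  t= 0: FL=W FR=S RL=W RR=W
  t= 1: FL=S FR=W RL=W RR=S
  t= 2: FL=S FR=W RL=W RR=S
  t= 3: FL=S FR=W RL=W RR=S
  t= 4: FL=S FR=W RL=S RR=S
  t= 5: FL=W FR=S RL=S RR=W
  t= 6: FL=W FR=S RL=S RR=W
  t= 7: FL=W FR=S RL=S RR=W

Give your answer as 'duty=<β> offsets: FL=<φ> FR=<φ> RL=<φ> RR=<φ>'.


duty=4 offsets: FL=7 FR=3 RL=4 RR=7

duty β = stance ticks per leg = 4
FL: stance ticks = 4; W→S at t=1 → φ=7
FR: stance ticks = 4; W→S at t=5 → φ=3
RL: stance ticks = 4; W→S at t=4 → φ=4
RR: stance ticks = 4; W→S at t=1 → φ=7


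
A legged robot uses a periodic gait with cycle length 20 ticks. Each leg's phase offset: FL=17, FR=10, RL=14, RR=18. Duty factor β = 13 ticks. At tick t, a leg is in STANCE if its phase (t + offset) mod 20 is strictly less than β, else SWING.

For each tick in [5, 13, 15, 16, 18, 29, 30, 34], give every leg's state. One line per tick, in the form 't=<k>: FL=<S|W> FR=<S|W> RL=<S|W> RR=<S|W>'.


t=5: FL=S FR=W RL=W RR=S
t=13: FL=S FR=S RL=S RR=S
t=15: FL=S FR=S RL=S RR=W
t=16: FL=W FR=S RL=S RR=W
t=18: FL=W FR=S RL=S RR=W
t=29: FL=S FR=W RL=S RR=S
t=30: FL=S FR=S RL=S RR=S
t=34: FL=S FR=S RL=S RR=S

t=5: phase=(2,15,19,3) vs β=13 → FL=S FR=W RL=W RR=S
t=13: phase=(10,3,7,11) vs β=13 → FL=S FR=S RL=S RR=S
t=15: phase=(12,5,9,13) vs β=13 → FL=S FR=S RL=S RR=W
t=16: phase=(13,6,10,14) vs β=13 → FL=W FR=S RL=S RR=W
t=18: phase=(15,8,12,16) vs β=13 → FL=W FR=S RL=S RR=W
t=29: phase=(6,19,3,7) vs β=13 → FL=S FR=W RL=S RR=S
t=30: phase=(7,0,4,8) vs β=13 → FL=S FR=S RL=S RR=S
t=34: phase=(11,4,8,12) vs β=13 → FL=S FR=S RL=S RR=S


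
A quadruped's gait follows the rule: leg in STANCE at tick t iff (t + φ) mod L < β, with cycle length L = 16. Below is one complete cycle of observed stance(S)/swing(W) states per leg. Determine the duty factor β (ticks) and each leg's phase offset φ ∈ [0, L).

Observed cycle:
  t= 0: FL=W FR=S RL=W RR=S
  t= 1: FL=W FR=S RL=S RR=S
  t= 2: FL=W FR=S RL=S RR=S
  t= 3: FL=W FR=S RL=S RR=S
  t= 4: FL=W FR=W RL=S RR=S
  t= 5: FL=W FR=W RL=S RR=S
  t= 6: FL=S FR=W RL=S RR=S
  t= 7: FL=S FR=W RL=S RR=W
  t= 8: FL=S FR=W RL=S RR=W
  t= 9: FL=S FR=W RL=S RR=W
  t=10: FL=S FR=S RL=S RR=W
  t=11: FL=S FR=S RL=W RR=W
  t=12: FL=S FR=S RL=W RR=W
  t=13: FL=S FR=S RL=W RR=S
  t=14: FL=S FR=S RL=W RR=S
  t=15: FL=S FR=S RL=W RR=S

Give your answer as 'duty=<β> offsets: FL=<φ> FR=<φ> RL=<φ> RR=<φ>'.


duty=10 offsets: FL=10 FR=6 RL=15 RR=3

duty β = stance ticks per leg = 10
FL: stance ticks = 10; W→S at t=6 → φ=10
FR: stance ticks = 10; W→S at t=10 → φ=6
RL: stance ticks = 10; W→S at t=1 → φ=15
RR: stance ticks = 10; W→S at t=13 → φ=3


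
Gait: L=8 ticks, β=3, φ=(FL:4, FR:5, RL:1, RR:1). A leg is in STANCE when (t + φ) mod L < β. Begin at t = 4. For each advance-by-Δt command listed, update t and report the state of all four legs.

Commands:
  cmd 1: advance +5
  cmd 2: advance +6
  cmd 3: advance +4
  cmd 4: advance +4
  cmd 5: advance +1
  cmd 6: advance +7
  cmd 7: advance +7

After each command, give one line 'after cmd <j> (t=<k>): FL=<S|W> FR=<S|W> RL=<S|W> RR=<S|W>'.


start t=4: FL=S FR=S RL=W RR=W
cmd 1: advance +5 → t=9, phase=(5,6,2,2) → FL=W FR=W RL=S RR=S
cmd 2: advance +6 → t=15, phase=(3,4,0,0) → FL=W FR=W RL=S RR=S
cmd 3: advance +4 → t=19, phase=(7,0,4,4) → FL=W FR=S RL=W RR=W
cmd 4: advance +4 → t=23, phase=(3,4,0,0) → FL=W FR=W RL=S RR=S
cmd 5: advance +1 → t=24, phase=(4,5,1,1) → FL=W FR=W RL=S RR=S
cmd 6: advance +7 → t=31, phase=(3,4,0,0) → FL=W FR=W RL=S RR=S
cmd 7: advance +7 → t=38, phase=(2,3,7,7) → FL=S FR=W RL=W RR=W

after cmd 1 (t=9): FL=W FR=W RL=S RR=S
after cmd 2 (t=15): FL=W FR=W RL=S RR=S
after cmd 3 (t=19): FL=W FR=S RL=W RR=W
after cmd 4 (t=23): FL=W FR=W RL=S RR=S
after cmd 5 (t=24): FL=W FR=W RL=S RR=S
after cmd 6 (t=31): FL=W FR=W RL=S RR=S
after cmd 7 (t=38): FL=S FR=W RL=W RR=W


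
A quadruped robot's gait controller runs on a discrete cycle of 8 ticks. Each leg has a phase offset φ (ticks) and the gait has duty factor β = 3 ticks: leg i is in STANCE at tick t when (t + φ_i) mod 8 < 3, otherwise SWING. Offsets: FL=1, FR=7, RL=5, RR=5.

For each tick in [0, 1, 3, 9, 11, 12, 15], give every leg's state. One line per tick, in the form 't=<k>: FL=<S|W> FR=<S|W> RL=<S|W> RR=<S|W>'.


t=0: phase=(1,7,5,5) vs β=3 → FL=S FR=W RL=W RR=W
t=1: phase=(2,0,6,6) vs β=3 → FL=S FR=S RL=W RR=W
t=3: phase=(4,2,0,0) vs β=3 → FL=W FR=S RL=S RR=S
t=9: phase=(2,0,6,6) vs β=3 → FL=S FR=S RL=W RR=W
t=11: phase=(4,2,0,0) vs β=3 → FL=W FR=S RL=S RR=S
t=12: phase=(5,3,1,1) vs β=3 → FL=W FR=W RL=S RR=S
t=15: phase=(0,6,4,4) vs β=3 → FL=S FR=W RL=W RR=W

t=0: FL=S FR=W RL=W RR=W
t=1: FL=S FR=S RL=W RR=W
t=3: FL=W FR=S RL=S RR=S
t=9: FL=S FR=S RL=W RR=W
t=11: FL=W FR=S RL=S RR=S
t=12: FL=W FR=W RL=S RR=S
t=15: FL=S FR=W RL=W RR=W


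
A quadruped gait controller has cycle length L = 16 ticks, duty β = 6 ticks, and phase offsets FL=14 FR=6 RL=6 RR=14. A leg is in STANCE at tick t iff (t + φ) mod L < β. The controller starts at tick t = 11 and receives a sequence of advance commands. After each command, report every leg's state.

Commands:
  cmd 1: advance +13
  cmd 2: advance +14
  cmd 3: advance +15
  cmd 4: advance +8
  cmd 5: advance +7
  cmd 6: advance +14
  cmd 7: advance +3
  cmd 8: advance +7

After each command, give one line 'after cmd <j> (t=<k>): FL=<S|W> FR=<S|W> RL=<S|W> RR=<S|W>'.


after cmd 1 (t=24): FL=W FR=W RL=W RR=W
after cmd 2 (t=38): FL=S FR=W RL=W RR=S
after cmd 3 (t=53): FL=S FR=W RL=W RR=S
after cmd 4 (t=61): FL=W FR=S RL=S RR=W
after cmd 5 (t=68): FL=S FR=W RL=W RR=S
after cmd 6 (t=82): FL=S FR=W RL=W RR=S
after cmd 7 (t=85): FL=S FR=W RL=W RR=S
after cmd 8 (t=92): FL=W FR=S RL=S RR=W

start t=11: FL=W FR=S RL=S RR=W
cmd 1: advance +13 → t=24, phase=(6,14,14,6) → FL=W FR=W RL=W RR=W
cmd 2: advance +14 → t=38, phase=(4,12,12,4) → FL=S FR=W RL=W RR=S
cmd 3: advance +15 → t=53, phase=(3,11,11,3) → FL=S FR=W RL=W RR=S
cmd 4: advance +8 → t=61, phase=(11,3,3,11) → FL=W FR=S RL=S RR=W
cmd 5: advance +7 → t=68, phase=(2,10,10,2) → FL=S FR=W RL=W RR=S
cmd 6: advance +14 → t=82, phase=(0,8,8,0) → FL=S FR=W RL=W RR=S
cmd 7: advance +3 → t=85, phase=(3,11,11,3) → FL=S FR=W RL=W RR=S
cmd 8: advance +7 → t=92, phase=(10,2,2,10) → FL=W FR=S RL=S RR=W


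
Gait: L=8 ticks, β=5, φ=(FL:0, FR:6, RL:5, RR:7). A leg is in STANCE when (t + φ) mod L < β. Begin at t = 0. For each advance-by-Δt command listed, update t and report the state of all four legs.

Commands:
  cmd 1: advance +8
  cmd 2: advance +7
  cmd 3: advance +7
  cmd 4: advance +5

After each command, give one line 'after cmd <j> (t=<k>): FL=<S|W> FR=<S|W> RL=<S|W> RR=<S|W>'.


after cmd 1 (t=8): FL=S FR=W RL=W RR=W
after cmd 2 (t=15): FL=W FR=W RL=S RR=W
after cmd 3 (t=22): FL=W FR=S RL=S RR=W
after cmd 4 (t=27): FL=S FR=S RL=S RR=S

start t=0: FL=S FR=W RL=W RR=W
cmd 1: advance +8 → t=8, phase=(0,6,5,7) → FL=S FR=W RL=W RR=W
cmd 2: advance +7 → t=15, phase=(7,5,4,6) → FL=W FR=W RL=S RR=W
cmd 3: advance +7 → t=22, phase=(6,4,3,5) → FL=W FR=S RL=S RR=W
cmd 4: advance +5 → t=27, phase=(3,1,0,2) → FL=S FR=S RL=S RR=S


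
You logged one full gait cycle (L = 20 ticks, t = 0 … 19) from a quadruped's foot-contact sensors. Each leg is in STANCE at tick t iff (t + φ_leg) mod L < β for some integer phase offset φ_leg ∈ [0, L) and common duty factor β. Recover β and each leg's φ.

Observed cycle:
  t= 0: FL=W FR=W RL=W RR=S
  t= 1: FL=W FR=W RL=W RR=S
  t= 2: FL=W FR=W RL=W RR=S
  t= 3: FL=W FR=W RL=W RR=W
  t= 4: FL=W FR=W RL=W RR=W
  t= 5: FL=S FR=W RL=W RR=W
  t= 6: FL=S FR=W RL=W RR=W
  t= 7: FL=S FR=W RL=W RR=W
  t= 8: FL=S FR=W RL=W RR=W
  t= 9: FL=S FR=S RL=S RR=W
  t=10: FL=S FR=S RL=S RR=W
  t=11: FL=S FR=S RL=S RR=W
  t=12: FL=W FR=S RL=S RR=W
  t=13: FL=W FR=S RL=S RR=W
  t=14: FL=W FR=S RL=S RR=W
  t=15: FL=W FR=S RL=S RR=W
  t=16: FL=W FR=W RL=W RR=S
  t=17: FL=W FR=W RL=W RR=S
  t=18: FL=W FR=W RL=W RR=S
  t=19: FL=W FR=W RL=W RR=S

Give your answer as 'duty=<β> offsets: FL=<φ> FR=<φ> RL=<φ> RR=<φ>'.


duty β = stance ticks per leg = 7
FL: stance ticks = 7; W→S at t=5 → φ=15
FR: stance ticks = 7; W→S at t=9 → φ=11
RL: stance ticks = 7; W→S at t=9 → φ=11
RR: stance ticks = 7; W→S at t=16 → φ=4

duty=7 offsets: FL=15 FR=11 RL=11 RR=4


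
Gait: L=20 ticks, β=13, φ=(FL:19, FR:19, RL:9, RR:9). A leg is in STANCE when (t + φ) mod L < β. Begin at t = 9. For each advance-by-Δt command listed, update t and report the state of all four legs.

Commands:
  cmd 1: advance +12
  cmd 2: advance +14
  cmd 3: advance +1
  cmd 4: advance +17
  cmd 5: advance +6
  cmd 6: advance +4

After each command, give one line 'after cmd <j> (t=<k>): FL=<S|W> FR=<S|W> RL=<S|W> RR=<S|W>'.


after cmd 1 (t=21): FL=S FR=S RL=S RR=S
after cmd 2 (t=35): FL=W FR=W RL=S RR=S
after cmd 3 (t=36): FL=W FR=W RL=S RR=S
after cmd 4 (t=53): FL=S FR=S RL=S RR=S
after cmd 5 (t=59): FL=W FR=W RL=S RR=S
after cmd 6 (t=63): FL=S FR=S RL=S RR=S

start t=9: FL=S FR=S RL=W RR=W
cmd 1: advance +12 → t=21, phase=(0,0,10,10) → FL=S FR=S RL=S RR=S
cmd 2: advance +14 → t=35, phase=(14,14,4,4) → FL=W FR=W RL=S RR=S
cmd 3: advance +1 → t=36, phase=(15,15,5,5) → FL=W FR=W RL=S RR=S
cmd 4: advance +17 → t=53, phase=(12,12,2,2) → FL=S FR=S RL=S RR=S
cmd 5: advance +6 → t=59, phase=(18,18,8,8) → FL=W FR=W RL=S RR=S
cmd 6: advance +4 → t=63, phase=(2,2,12,12) → FL=S FR=S RL=S RR=S


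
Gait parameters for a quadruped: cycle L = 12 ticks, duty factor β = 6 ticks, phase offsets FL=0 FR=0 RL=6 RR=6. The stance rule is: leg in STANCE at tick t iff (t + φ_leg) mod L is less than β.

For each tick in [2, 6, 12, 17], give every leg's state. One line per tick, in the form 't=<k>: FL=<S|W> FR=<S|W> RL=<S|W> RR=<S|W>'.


t=2: phase=(2,2,8,8) vs β=6 → FL=S FR=S RL=W RR=W
t=6: phase=(6,6,0,0) vs β=6 → FL=W FR=W RL=S RR=S
t=12: phase=(0,0,6,6) vs β=6 → FL=S FR=S RL=W RR=W
t=17: phase=(5,5,11,11) vs β=6 → FL=S FR=S RL=W RR=W

t=2: FL=S FR=S RL=W RR=W
t=6: FL=W FR=W RL=S RR=S
t=12: FL=S FR=S RL=W RR=W
t=17: FL=S FR=S RL=W RR=W


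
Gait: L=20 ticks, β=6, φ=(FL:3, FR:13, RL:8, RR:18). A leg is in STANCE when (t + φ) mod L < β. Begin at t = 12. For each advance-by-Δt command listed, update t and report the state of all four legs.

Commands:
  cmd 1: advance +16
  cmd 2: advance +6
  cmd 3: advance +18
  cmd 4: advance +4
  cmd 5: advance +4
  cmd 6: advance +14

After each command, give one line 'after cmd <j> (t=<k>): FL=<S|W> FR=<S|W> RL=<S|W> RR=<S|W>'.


after cmd 1 (t=28): FL=W FR=S RL=W RR=W
after cmd 2 (t=34): FL=W FR=W RL=S RR=W
after cmd 3 (t=52): FL=W FR=S RL=S RR=W
after cmd 4 (t=56): FL=W FR=W RL=S RR=W
after cmd 5 (t=60): FL=S FR=W RL=W RR=W
after cmd 6 (t=74): FL=W FR=W RL=S RR=W

start t=12: FL=W FR=S RL=S RR=W
cmd 1: advance +16 → t=28, phase=(11,1,16,6) → FL=W FR=S RL=W RR=W
cmd 2: advance +6 → t=34, phase=(17,7,2,12) → FL=W FR=W RL=S RR=W
cmd 3: advance +18 → t=52, phase=(15,5,0,10) → FL=W FR=S RL=S RR=W
cmd 4: advance +4 → t=56, phase=(19,9,4,14) → FL=W FR=W RL=S RR=W
cmd 5: advance +4 → t=60, phase=(3,13,8,18) → FL=S FR=W RL=W RR=W
cmd 6: advance +14 → t=74, phase=(17,7,2,12) → FL=W FR=W RL=S RR=W


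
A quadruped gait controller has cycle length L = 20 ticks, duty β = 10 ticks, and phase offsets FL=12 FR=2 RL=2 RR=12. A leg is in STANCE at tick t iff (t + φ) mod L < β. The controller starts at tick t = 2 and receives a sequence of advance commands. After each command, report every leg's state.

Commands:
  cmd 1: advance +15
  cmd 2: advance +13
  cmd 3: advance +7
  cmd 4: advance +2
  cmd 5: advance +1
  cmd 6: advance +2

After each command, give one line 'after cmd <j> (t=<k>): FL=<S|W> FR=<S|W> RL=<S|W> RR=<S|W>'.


after cmd 1 (t=17): FL=S FR=W RL=W RR=S
after cmd 2 (t=30): FL=S FR=W RL=W RR=S
after cmd 3 (t=37): FL=S FR=W RL=W RR=S
after cmd 4 (t=39): FL=W FR=S RL=S RR=W
after cmd 5 (t=40): FL=W FR=S RL=S RR=W
after cmd 6 (t=42): FL=W FR=S RL=S RR=W

start t=2: FL=W FR=S RL=S RR=W
cmd 1: advance +15 → t=17, phase=(9,19,19,9) → FL=S FR=W RL=W RR=S
cmd 2: advance +13 → t=30, phase=(2,12,12,2) → FL=S FR=W RL=W RR=S
cmd 3: advance +7 → t=37, phase=(9,19,19,9) → FL=S FR=W RL=W RR=S
cmd 4: advance +2 → t=39, phase=(11,1,1,11) → FL=W FR=S RL=S RR=W
cmd 5: advance +1 → t=40, phase=(12,2,2,12) → FL=W FR=S RL=S RR=W
cmd 6: advance +2 → t=42, phase=(14,4,4,14) → FL=W FR=S RL=S RR=W


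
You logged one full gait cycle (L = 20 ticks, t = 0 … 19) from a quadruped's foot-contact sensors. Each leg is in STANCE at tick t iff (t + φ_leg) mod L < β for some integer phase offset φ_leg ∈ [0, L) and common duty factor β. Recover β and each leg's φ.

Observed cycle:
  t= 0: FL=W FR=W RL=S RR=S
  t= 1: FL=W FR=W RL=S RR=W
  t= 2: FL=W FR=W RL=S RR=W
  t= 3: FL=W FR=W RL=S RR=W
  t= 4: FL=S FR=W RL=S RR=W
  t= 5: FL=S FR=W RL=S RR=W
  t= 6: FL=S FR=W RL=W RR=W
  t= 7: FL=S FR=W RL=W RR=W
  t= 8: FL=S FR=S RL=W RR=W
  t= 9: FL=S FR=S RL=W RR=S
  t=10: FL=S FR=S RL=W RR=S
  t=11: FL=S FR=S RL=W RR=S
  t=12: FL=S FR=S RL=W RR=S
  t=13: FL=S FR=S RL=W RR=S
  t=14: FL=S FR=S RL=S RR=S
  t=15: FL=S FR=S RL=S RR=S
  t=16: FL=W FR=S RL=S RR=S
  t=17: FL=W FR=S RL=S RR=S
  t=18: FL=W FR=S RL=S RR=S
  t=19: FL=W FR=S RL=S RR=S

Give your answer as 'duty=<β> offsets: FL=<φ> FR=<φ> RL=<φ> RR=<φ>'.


duty β = stance ticks per leg = 12
FL: stance ticks = 12; W→S at t=4 → φ=16
FR: stance ticks = 12; W→S at t=8 → φ=12
RL: stance ticks = 12; W→S at t=14 → φ=6
RR: stance ticks = 12; W→S at t=9 → φ=11

duty=12 offsets: FL=16 FR=12 RL=6 RR=11


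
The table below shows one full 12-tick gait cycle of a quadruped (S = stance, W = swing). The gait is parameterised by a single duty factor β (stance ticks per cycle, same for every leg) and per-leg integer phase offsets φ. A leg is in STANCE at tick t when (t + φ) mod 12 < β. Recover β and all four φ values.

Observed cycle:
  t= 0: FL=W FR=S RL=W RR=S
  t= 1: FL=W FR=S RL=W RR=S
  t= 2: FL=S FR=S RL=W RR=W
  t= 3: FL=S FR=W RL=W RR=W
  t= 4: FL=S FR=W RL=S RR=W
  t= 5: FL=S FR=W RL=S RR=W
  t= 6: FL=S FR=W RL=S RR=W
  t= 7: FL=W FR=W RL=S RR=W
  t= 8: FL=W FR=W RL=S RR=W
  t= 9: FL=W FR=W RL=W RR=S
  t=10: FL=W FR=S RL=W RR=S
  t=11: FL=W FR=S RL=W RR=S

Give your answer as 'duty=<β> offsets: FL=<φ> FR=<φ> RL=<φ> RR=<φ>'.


duty=5 offsets: FL=10 FR=2 RL=8 RR=3

duty β = stance ticks per leg = 5
FL: stance ticks = 5; W→S at t=2 → φ=10
FR: stance ticks = 5; W→S at t=10 → φ=2
RL: stance ticks = 5; W→S at t=4 → φ=8
RR: stance ticks = 5; W→S at t=9 → φ=3


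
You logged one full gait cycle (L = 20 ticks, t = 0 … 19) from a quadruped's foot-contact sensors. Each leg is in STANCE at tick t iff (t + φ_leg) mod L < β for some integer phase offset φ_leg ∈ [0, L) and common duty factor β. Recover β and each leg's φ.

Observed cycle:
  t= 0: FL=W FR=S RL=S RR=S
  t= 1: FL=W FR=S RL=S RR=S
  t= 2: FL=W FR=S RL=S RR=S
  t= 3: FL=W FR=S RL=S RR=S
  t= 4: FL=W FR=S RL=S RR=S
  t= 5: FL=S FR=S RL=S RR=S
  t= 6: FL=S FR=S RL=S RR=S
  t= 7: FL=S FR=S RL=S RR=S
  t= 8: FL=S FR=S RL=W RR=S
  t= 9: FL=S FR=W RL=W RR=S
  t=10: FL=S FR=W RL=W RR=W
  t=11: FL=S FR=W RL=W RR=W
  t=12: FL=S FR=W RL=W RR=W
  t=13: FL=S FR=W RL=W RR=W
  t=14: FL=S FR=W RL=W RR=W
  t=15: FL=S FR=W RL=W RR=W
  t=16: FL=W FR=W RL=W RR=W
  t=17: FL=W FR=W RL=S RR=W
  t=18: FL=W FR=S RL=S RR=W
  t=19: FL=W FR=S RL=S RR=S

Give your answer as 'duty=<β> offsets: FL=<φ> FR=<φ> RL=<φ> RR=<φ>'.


duty=11 offsets: FL=15 FR=2 RL=3 RR=1

duty β = stance ticks per leg = 11
FL: stance ticks = 11; W→S at t=5 → φ=15
FR: stance ticks = 11; W→S at t=18 → φ=2
RL: stance ticks = 11; W→S at t=17 → φ=3
RR: stance ticks = 11; W→S at t=19 → φ=1


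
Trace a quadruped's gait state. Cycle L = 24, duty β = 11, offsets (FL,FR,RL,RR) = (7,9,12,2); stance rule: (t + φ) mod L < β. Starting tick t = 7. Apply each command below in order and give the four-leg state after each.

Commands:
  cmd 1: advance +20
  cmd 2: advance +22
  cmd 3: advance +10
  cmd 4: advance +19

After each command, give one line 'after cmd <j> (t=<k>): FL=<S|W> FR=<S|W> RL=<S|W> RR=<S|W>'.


after cmd 1 (t=27): FL=S FR=W RL=W RR=S
after cmd 2 (t=49): FL=S FR=S RL=W RR=S
after cmd 3 (t=59): FL=W FR=W RL=W RR=W
after cmd 4 (t=78): FL=W FR=W RL=W RR=S

start t=7: FL=W FR=W RL=W RR=S
cmd 1: advance +20 → t=27, phase=(10,12,15,5) → FL=S FR=W RL=W RR=S
cmd 2: advance +22 → t=49, phase=(8,10,13,3) → FL=S FR=S RL=W RR=S
cmd 3: advance +10 → t=59, phase=(18,20,23,13) → FL=W FR=W RL=W RR=W
cmd 4: advance +19 → t=78, phase=(13,15,18,8) → FL=W FR=W RL=W RR=S
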